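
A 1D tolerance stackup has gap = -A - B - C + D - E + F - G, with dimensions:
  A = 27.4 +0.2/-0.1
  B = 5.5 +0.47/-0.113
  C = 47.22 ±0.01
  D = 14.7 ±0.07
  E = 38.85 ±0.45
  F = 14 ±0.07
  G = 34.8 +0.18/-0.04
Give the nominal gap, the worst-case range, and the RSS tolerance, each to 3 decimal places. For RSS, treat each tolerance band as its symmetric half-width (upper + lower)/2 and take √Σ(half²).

nominal=-125.070 wc=[-126.520,-124.217] rss=0.576

Stack each dimension's contribution:
  -A: nom -27.400 → Σnom=-27.400; wc +0.100/-0.200 → slack +0.100/-0.200; half-tol=0.150, Σhalf²=0.022500
  -B: nom -5.500 → Σnom=-32.900; wc +0.113/-0.470 → slack +0.213/-0.670; half-tol=0.291, Σhalf²=0.107472
  -C: nom -47.220 → Σnom=-80.120; wc +0.010/-0.010 → slack +0.223/-0.680; half-tol=0.010, Σhalf²=0.107572
  +D: nom +14.700 → Σnom=-65.420; wc +0.070/-0.070 → slack +0.293/-0.750; half-tol=0.070, Σhalf²=0.112472
  -E: nom -38.850 → Σnom=-104.270; wc +0.450/-0.450 → slack +0.743/-1.200; half-tol=0.450, Σhalf²=0.314972
  +F: nom +14.000 → Σnom=-90.270; wc +0.070/-0.070 → slack +0.813/-1.270; half-tol=0.070, Σhalf²=0.319872
  -G: nom -34.800 → Σnom=-125.070; wc +0.040/-0.180 → slack +0.853/-1.450; half-tol=0.110, Σhalf²=0.331972
Nominal = -125.070. Worst-case = [-125.070 - 1.450, -125.070 + 0.853] = [-126.520, -124.217]. RSS = √0.331972 = 0.576.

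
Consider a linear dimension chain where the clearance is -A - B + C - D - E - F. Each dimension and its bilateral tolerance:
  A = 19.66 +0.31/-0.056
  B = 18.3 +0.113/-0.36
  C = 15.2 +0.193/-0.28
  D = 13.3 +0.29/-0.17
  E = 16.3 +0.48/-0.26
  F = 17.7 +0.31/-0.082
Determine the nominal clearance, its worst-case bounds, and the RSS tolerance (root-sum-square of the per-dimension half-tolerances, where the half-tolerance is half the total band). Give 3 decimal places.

nominal=-70.060 wc=[-71.843,-68.939] rss=0.611

Stack each dimension's contribution:
  -A: nom -19.660 → Σnom=-19.660; wc +0.056/-0.310 → slack +0.056/-0.310; half-tol=0.183, Σhalf²=0.033489
  -B: nom -18.300 → Σnom=-37.960; wc +0.360/-0.113 → slack +0.416/-0.423; half-tol=0.236, Σhalf²=0.089421
  +C: nom +15.200 → Σnom=-22.760; wc +0.193/-0.280 → slack +0.609/-0.703; half-tol=0.237, Σhalf²=0.145353
  -D: nom -13.300 → Σnom=-36.060; wc +0.170/-0.290 → slack +0.779/-0.993; half-tol=0.230, Σhalf²=0.198253
  -E: nom -16.300 → Σnom=-52.360; wc +0.260/-0.480 → slack +1.039/-1.473; half-tol=0.370, Σhalf²=0.335153
  -F: nom -17.700 → Σnom=-70.060; wc +0.082/-0.310 → slack +1.121/-1.783; half-tol=0.196, Σhalf²=0.373569
Nominal = -70.060. Worst-case = [-70.060 - 1.783, -70.060 + 1.121] = [-71.843, -68.939]. RSS = √0.373569 = 0.611.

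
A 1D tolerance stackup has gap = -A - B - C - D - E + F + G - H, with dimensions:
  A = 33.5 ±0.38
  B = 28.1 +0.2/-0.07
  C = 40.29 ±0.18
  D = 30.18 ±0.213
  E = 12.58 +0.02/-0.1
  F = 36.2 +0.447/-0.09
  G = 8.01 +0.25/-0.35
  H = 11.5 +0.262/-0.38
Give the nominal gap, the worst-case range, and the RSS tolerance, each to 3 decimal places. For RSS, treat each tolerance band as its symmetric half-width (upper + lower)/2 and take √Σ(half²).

Stack each dimension's contribution:
  -A: nom -33.500 → Σnom=-33.500; wc +0.380/-0.380 → slack +0.380/-0.380; half-tol=0.380, Σhalf²=0.144400
  -B: nom -28.100 → Σnom=-61.600; wc +0.070/-0.200 → slack +0.450/-0.580; half-tol=0.135, Σhalf²=0.162625
  -C: nom -40.290 → Σnom=-101.890; wc +0.180/-0.180 → slack +0.630/-0.760; half-tol=0.180, Σhalf²=0.195025
  -D: nom -30.180 → Σnom=-132.070; wc +0.213/-0.213 → slack +0.843/-0.973; half-tol=0.213, Σhalf²=0.240394
  -E: nom -12.580 → Σnom=-144.650; wc +0.100/-0.020 → slack +0.943/-0.993; half-tol=0.060, Σhalf²=0.243994
  +F: nom +36.200 → Σnom=-108.450; wc +0.447/-0.090 → slack +1.390/-1.083; half-tol=0.269, Σhalf²=0.316086
  +G: nom +8.010 → Σnom=-100.440; wc +0.250/-0.350 → slack +1.640/-1.433; half-tol=0.300, Σhalf²=0.406086
  -H: nom -11.500 → Σnom=-111.940; wc +0.380/-0.262 → slack +2.020/-1.695; half-tol=0.321, Σhalf²=0.509127
Nominal = -111.940. Worst-case = [-111.940 - 1.695, -111.940 + 2.020] = [-113.635, -109.920]. RSS = √0.509127 = 0.714.

nominal=-111.940 wc=[-113.635,-109.920] rss=0.714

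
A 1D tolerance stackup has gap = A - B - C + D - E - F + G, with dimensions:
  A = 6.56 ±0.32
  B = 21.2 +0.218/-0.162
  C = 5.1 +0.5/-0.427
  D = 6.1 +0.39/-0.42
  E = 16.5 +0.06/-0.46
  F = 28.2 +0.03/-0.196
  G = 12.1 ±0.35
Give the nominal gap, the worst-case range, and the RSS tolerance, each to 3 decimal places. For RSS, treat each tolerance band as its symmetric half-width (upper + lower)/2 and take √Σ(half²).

Stack each dimension's contribution:
  +A: nom +6.560 → Σnom=6.560; wc +0.320/-0.320 → slack +0.320/-0.320; half-tol=0.320, Σhalf²=0.102400
  -B: nom -21.200 → Σnom=-14.640; wc +0.162/-0.218 → slack +0.482/-0.538; half-tol=0.190, Σhalf²=0.138500
  -C: nom -5.100 → Σnom=-19.740; wc +0.427/-0.500 → slack +0.909/-1.038; half-tol=0.464, Σhalf²=0.353332
  +D: nom +6.100 → Σnom=-13.640; wc +0.390/-0.420 → slack +1.299/-1.458; half-tol=0.405, Σhalf²=0.517357
  -E: nom -16.500 → Σnom=-30.140; wc +0.460/-0.060 → slack +1.759/-1.518; half-tol=0.260, Σhalf²=0.584957
  -F: nom -28.200 → Σnom=-58.340; wc +0.196/-0.030 → slack +1.955/-1.548; half-tol=0.113, Σhalf²=0.597726
  +G: nom +12.100 → Σnom=-46.240; wc +0.350/-0.350 → slack +2.305/-1.898; half-tol=0.350, Σhalf²=0.720226
Nominal = -46.240. Worst-case = [-46.240 - 1.898, -46.240 + 2.305] = [-48.138, -43.935]. RSS = √0.720226 = 0.849.

nominal=-46.240 wc=[-48.138,-43.935] rss=0.849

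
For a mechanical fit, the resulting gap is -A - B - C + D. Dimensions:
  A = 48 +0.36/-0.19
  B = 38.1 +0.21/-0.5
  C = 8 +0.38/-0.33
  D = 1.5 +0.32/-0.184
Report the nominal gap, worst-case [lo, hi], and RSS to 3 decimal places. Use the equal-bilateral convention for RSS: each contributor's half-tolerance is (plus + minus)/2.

nominal=-92.600 wc=[-93.734,-91.260] rss=0.625

Stack each dimension's contribution:
  -A: nom -48.000 → Σnom=-48.000; wc +0.190/-0.360 → slack +0.190/-0.360; half-tol=0.275, Σhalf²=0.075625
  -B: nom -38.100 → Σnom=-86.100; wc +0.500/-0.210 → slack +0.690/-0.570; half-tol=0.355, Σhalf²=0.201650
  -C: nom -8.000 → Σnom=-94.100; wc +0.330/-0.380 → slack +1.020/-0.950; half-tol=0.355, Σhalf²=0.327675
  +D: nom +1.500 → Σnom=-92.600; wc +0.320/-0.184 → slack +1.340/-1.134; half-tol=0.252, Σhalf²=0.391179
Nominal = -92.600. Worst-case = [-92.600 - 1.134, -92.600 + 1.340] = [-93.734, -91.260]. RSS = √0.391179 = 0.625.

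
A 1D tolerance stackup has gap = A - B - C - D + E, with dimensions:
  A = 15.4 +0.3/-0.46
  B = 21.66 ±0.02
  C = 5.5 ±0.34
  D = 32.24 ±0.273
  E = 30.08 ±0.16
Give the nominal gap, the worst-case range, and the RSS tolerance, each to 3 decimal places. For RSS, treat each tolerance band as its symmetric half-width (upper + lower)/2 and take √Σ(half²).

nominal=-13.920 wc=[-15.173,-12.827] rss=0.600

Stack each dimension's contribution:
  +A: nom +15.400 → Σnom=15.400; wc +0.300/-0.460 → slack +0.300/-0.460; half-tol=0.380, Σhalf²=0.144400
  -B: nom -21.660 → Σnom=-6.260; wc +0.020/-0.020 → slack +0.320/-0.480; half-tol=0.020, Σhalf²=0.144800
  -C: nom -5.500 → Σnom=-11.760; wc +0.340/-0.340 → slack +0.660/-0.820; half-tol=0.340, Σhalf²=0.260400
  -D: nom -32.240 → Σnom=-44.000; wc +0.273/-0.273 → slack +0.933/-1.093; half-tol=0.273, Σhalf²=0.334929
  +E: nom +30.080 → Σnom=-13.920; wc +0.160/-0.160 → slack +1.093/-1.253; half-tol=0.160, Σhalf²=0.360529
Nominal = -13.920. Worst-case = [-13.920 - 1.253, -13.920 + 1.093] = [-15.173, -12.827]. RSS = √0.360529 = 0.600.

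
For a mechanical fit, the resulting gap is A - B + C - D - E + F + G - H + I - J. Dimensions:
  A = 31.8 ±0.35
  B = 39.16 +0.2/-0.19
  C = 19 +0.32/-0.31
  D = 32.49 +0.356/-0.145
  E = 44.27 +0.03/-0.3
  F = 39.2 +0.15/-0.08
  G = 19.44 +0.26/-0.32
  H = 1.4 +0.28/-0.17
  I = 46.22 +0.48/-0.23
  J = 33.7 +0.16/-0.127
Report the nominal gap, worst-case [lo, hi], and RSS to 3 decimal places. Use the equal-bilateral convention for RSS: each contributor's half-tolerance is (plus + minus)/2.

nominal=4.640 wc=[2.324,7.132] rss=0.803

Stack each dimension's contribution:
  +A: nom +31.800 → Σnom=31.800; wc +0.350/-0.350 → slack +0.350/-0.350; half-tol=0.350, Σhalf²=0.122500
  -B: nom -39.160 → Σnom=-7.360; wc +0.190/-0.200 → slack +0.540/-0.550; half-tol=0.195, Σhalf²=0.160525
  +C: nom +19.000 → Σnom=11.640; wc +0.320/-0.310 → slack +0.860/-0.860; half-tol=0.315, Σhalf²=0.259750
  -D: nom -32.490 → Σnom=-20.850; wc +0.145/-0.356 → slack +1.005/-1.216; half-tol=0.251, Σhalf²=0.322500
  -E: nom -44.270 → Σnom=-65.120; wc +0.300/-0.030 → slack +1.305/-1.246; half-tol=0.165, Σhalf²=0.349725
  +F: nom +39.200 → Σnom=-25.920; wc +0.150/-0.080 → slack +1.455/-1.326; half-tol=0.115, Σhalf²=0.362950
  +G: nom +19.440 → Σnom=-6.480; wc +0.260/-0.320 → slack +1.715/-1.646; half-tol=0.290, Σhalf²=0.447050
  -H: nom -1.400 → Σnom=-7.880; wc +0.170/-0.280 → slack +1.885/-1.926; half-tol=0.225, Σhalf²=0.497675
  +I: nom +46.220 → Σnom=38.340; wc +0.480/-0.230 → slack +2.365/-2.156; half-tol=0.355, Σhalf²=0.623700
  -J: nom -33.700 → Σnom=4.640; wc +0.127/-0.160 → slack +2.492/-2.316; half-tol=0.144, Σhalf²=0.644292
Nominal = 4.640. Worst-case = [4.640 - 2.316, 4.640 + 2.492] = [2.324, 7.132]. RSS = √0.644292 = 0.803.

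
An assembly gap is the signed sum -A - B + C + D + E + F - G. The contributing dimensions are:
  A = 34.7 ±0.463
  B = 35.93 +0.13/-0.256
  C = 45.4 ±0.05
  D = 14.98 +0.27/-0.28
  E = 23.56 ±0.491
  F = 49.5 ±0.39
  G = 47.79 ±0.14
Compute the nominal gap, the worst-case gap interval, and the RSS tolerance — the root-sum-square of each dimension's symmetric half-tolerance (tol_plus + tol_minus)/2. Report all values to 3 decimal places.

nominal=15.020 wc=[13.076,17.080] rss=0.862

Stack each dimension's contribution:
  -A: nom -34.700 → Σnom=-34.700; wc +0.463/-0.463 → slack +0.463/-0.463; half-tol=0.463, Σhalf²=0.214369
  -B: nom -35.930 → Σnom=-70.630; wc +0.256/-0.130 → slack +0.719/-0.593; half-tol=0.193, Σhalf²=0.251618
  +C: nom +45.400 → Σnom=-25.230; wc +0.050/-0.050 → slack +0.769/-0.643; half-tol=0.050, Σhalf²=0.254118
  +D: nom +14.980 → Σnom=-10.250; wc +0.270/-0.280 → slack +1.039/-0.923; half-tol=0.275, Σhalf²=0.329743
  +E: nom +23.560 → Σnom=13.310; wc +0.491/-0.491 → slack +1.530/-1.414; half-tol=0.491, Σhalf²=0.570824
  +F: nom +49.500 → Σnom=62.810; wc +0.390/-0.390 → slack +1.920/-1.804; half-tol=0.390, Σhalf²=0.722924
  -G: nom -47.790 → Σnom=15.020; wc +0.140/-0.140 → slack +2.060/-1.944; half-tol=0.140, Σhalf²=0.742524
Nominal = 15.020. Worst-case = [15.020 - 1.944, 15.020 + 2.060] = [13.076, 17.080]. RSS = √0.742524 = 0.862.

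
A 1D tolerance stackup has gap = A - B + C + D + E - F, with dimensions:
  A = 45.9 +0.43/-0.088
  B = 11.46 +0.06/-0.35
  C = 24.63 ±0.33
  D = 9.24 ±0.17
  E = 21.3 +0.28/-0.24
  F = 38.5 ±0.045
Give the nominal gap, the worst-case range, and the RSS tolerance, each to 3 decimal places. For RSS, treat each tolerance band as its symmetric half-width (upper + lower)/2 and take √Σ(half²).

nominal=51.110 wc=[50.177,52.715] rss=0.563

Stack each dimension's contribution:
  +A: nom +45.900 → Σnom=45.900; wc +0.430/-0.088 → slack +0.430/-0.088; half-tol=0.259, Σhalf²=0.067081
  -B: nom -11.460 → Σnom=34.440; wc +0.350/-0.060 → slack +0.780/-0.148; half-tol=0.205, Σhalf²=0.109106
  +C: nom +24.630 → Σnom=59.070; wc +0.330/-0.330 → slack +1.110/-0.478; half-tol=0.330, Σhalf²=0.218006
  +D: nom +9.240 → Σnom=68.310; wc +0.170/-0.170 → slack +1.280/-0.648; half-tol=0.170, Σhalf²=0.246906
  +E: nom +21.300 → Σnom=89.610; wc +0.280/-0.240 → slack +1.560/-0.888; half-tol=0.260, Σhalf²=0.314506
  -F: nom -38.500 → Σnom=51.110; wc +0.045/-0.045 → slack +1.605/-0.933; half-tol=0.045, Σhalf²=0.316531
Nominal = 51.110. Worst-case = [51.110 - 0.933, 51.110 + 1.605] = [50.177, 52.715]. RSS = √0.316531 = 0.563.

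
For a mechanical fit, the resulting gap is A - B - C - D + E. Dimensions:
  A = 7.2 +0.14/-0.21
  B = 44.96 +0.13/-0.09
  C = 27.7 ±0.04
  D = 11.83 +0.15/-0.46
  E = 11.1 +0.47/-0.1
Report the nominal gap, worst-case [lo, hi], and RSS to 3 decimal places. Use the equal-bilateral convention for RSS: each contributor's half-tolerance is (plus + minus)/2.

nominal=-66.190 wc=[-66.820,-64.990] rss=0.468

Stack each dimension's contribution:
  +A: nom +7.200 → Σnom=7.200; wc +0.140/-0.210 → slack +0.140/-0.210; half-tol=0.175, Σhalf²=0.030625
  -B: nom -44.960 → Σnom=-37.760; wc +0.090/-0.130 → slack +0.230/-0.340; half-tol=0.110, Σhalf²=0.042725
  -C: nom -27.700 → Σnom=-65.460; wc +0.040/-0.040 → slack +0.270/-0.380; half-tol=0.040, Σhalf²=0.044325
  -D: nom -11.830 → Σnom=-77.290; wc +0.460/-0.150 → slack +0.730/-0.530; half-tol=0.305, Σhalf²=0.137350
  +E: nom +11.100 → Σnom=-66.190; wc +0.470/-0.100 → slack +1.200/-0.630; half-tol=0.285, Σhalf²=0.218575
Nominal = -66.190. Worst-case = [-66.190 - 0.630, -66.190 + 1.200] = [-66.820, -64.990]. RSS = √0.218575 = 0.468.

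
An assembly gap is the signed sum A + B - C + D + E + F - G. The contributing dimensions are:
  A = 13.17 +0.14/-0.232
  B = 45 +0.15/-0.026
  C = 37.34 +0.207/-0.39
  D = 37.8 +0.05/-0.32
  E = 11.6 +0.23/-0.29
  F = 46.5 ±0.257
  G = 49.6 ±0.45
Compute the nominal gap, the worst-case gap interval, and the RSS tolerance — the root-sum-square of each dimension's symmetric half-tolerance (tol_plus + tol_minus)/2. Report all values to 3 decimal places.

Stack each dimension's contribution:
  +A: nom +13.170 → Σnom=13.170; wc +0.140/-0.232 → slack +0.140/-0.232; half-tol=0.186, Σhalf²=0.034596
  +B: nom +45.000 → Σnom=58.170; wc +0.150/-0.026 → slack +0.290/-0.258; half-tol=0.088, Σhalf²=0.042340
  -C: nom -37.340 → Σnom=20.830; wc +0.390/-0.207 → slack +0.680/-0.465; half-tol=0.298, Σhalf²=0.131442
  +D: nom +37.800 → Σnom=58.630; wc +0.050/-0.320 → slack +0.730/-0.785; half-tol=0.185, Σhalf²=0.165667
  +E: nom +11.600 → Σnom=70.230; wc +0.230/-0.290 → slack +0.960/-1.075; half-tol=0.260, Σhalf²=0.233267
  +F: nom +46.500 → Σnom=116.730; wc +0.257/-0.257 → slack +1.217/-1.332; half-tol=0.257, Σhalf²=0.299316
  -G: nom -49.600 → Σnom=67.130; wc +0.450/-0.450 → slack +1.667/-1.782; half-tol=0.450, Σhalf²=0.501816
Nominal = 67.130. Worst-case = [67.130 - 1.782, 67.130 + 1.667] = [65.348, 68.797]. RSS = √0.501816 = 0.708.

nominal=67.130 wc=[65.348,68.797] rss=0.708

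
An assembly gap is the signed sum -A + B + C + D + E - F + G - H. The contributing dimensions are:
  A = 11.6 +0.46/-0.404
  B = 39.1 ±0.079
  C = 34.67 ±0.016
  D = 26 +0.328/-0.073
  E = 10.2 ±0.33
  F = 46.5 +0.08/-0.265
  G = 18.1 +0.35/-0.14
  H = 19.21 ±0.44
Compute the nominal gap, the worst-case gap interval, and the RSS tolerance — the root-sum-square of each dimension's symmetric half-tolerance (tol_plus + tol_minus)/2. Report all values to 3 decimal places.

nominal=50.760 wc=[49.142,52.972] rss=0.791

Stack each dimension's contribution:
  -A: nom -11.600 → Σnom=-11.600; wc +0.404/-0.460 → slack +0.404/-0.460; half-tol=0.432, Σhalf²=0.186624
  +B: nom +39.100 → Σnom=27.500; wc +0.079/-0.079 → slack +0.483/-0.539; half-tol=0.079, Σhalf²=0.192865
  +C: nom +34.670 → Σnom=62.170; wc +0.016/-0.016 → slack +0.499/-0.555; half-tol=0.016, Σhalf²=0.193121
  +D: nom +26.000 → Σnom=88.170; wc +0.328/-0.073 → slack +0.827/-0.628; half-tol=0.201, Σhalf²=0.233321
  +E: nom +10.200 → Σnom=98.370; wc +0.330/-0.330 → slack +1.157/-0.958; half-tol=0.330, Σhalf²=0.342221
  -F: nom -46.500 → Σnom=51.870; wc +0.265/-0.080 → slack +1.422/-1.038; half-tol=0.173, Σhalf²=0.371978
  +G: nom +18.100 → Σnom=69.970; wc +0.350/-0.140 → slack +1.772/-1.178; half-tol=0.245, Σhalf²=0.432003
  -H: nom -19.210 → Σnom=50.760; wc +0.440/-0.440 → slack +2.212/-1.618; half-tol=0.440, Σhalf²=0.625603
Nominal = 50.760. Worst-case = [50.760 - 1.618, 50.760 + 2.212] = [49.142, 52.972]. RSS = √0.625603 = 0.791.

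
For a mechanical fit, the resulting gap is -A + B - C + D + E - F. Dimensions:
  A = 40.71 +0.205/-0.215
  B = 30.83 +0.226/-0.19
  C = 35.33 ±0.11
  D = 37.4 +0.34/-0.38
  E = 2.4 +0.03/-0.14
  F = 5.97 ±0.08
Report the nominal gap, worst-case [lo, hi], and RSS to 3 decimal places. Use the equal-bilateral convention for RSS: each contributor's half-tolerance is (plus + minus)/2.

Stack each dimension's contribution:
  -A: nom -40.710 → Σnom=-40.710; wc +0.215/-0.205 → slack +0.215/-0.205; half-tol=0.210, Σhalf²=0.044100
  +B: nom +30.830 → Σnom=-9.880; wc +0.226/-0.190 → slack +0.441/-0.395; half-tol=0.208, Σhalf²=0.087364
  -C: nom -35.330 → Σnom=-45.210; wc +0.110/-0.110 → slack +0.551/-0.505; half-tol=0.110, Σhalf²=0.099464
  +D: nom +37.400 → Σnom=-7.810; wc +0.340/-0.380 → slack +0.891/-0.885; half-tol=0.360, Σhalf²=0.229064
  +E: nom +2.400 → Σnom=-5.410; wc +0.030/-0.140 → slack +0.921/-1.025; half-tol=0.085, Σhalf²=0.236289
  -F: nom -5.970 → Σnom=-11.380; wc +0.080/-0.080 → slack +1.001/-1.105; half-tol=0.080, Σhalf²=0.242689
Nominal = -11.380. Worst-case = [-11.380 - 1.105, -11.380 + 1.001] = [-12.485, -10.379]. RSS = √0.242689 = 0.493.

nominal=-11.380 wc=[-12.485,-10.379] rss=0.493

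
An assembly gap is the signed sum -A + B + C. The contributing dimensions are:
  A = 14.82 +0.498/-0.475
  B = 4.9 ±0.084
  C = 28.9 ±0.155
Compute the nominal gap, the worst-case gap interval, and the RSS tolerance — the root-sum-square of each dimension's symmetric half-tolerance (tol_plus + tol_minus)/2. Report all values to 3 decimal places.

nominal=18.980 wc=[18.243,19.694] rss=0.517

Stack each dimension's contribution:
  -A: nom -14.820 → Σnom=-14.820; wc +0.475/-0.498 → slack +0.475/-0.498; half-tol=0.486, Σhalf²=0.236682
  +B: nom +4.900 → Σnom=-9.920; wc +0.084/-0.084 → slack +0.559/-0.582; half-tol=0.084, Σhalf²=0.243738
  +C: nom +28.900 → Σnom=18.980; wc +0.155/-0.155 → slack +0.714/-0.737; half-tol=0.155, Σhalf²=0.267763
Nominal = 18.980. Worst-case = [18.980 - 0.737, 18.980 + 0.714] = [18.243, 19.694]. RSS = √0.267763 = 0.517.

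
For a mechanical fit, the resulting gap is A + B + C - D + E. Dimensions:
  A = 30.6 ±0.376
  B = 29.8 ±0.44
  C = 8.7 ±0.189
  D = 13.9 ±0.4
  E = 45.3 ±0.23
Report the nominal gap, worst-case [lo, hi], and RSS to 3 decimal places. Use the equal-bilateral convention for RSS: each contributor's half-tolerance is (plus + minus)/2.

nominal=100.500 wc=[98.865,102.135] rss=0.764

Stack each dimension's contribution:
  +A: nom +30.600 → Σnom=30.600; wc +0.376/-0.376 → slack +0.376/-0.376; half-tol=0.376, Σhalf²=0.141376
  +B: nom +29.800 → Σnom=60.400; wc +0.440/-0.440 → slack +0.816/-0.816; half-tol=0.440, Σhalf²=0.334976
  +C: nom +8.700 → Σnom=69.100; wc +0.189/-0.189 → slack +1.005/-1.005; half-tol=0.189, Σhalf²=0.370697
  -D: nom -13.900 → Σnom=55.200; wc +0.400/-0.400 → slack +1.405/-1.405; half-tol=0.400, Σhalf²=0.530697
  +E: nom +45.300 → Σnom=100.500; wc +0.230/-0.230 → slack +1.635/-1.635; half-tol=0.230, Σhalf²=0.583597
Nominal = 100.500. Worst-case = [100.500 - 1.635, 100.500 + 1.635] = [98.865, 102.135]. RSS = √0.583597 = 0.764.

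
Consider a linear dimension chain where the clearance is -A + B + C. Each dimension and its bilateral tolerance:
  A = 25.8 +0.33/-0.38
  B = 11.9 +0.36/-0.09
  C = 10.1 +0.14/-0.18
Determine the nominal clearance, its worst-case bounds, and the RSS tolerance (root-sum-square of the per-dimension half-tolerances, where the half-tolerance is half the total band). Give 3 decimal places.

nominal=-3.800 wc=[-4.400,-2.920] rss=0.450

Stack each dimension's contribution:
  -A: nom -25.800 → Σnom=-25.800; wc +0.380/-0.330 → slack +0.380/-0.330; half-tol=0.355, Σhalf²=0.126025
  +B: nom +11.900 → Σnom=-13.900; wc +0.360/-0.090 → slack +0.740/-0.420; half-tol=0.225, Σhalf²=0.176650
  +C: nom +10.100 → Σnom=-3.800; wc +0.140/-0.180 → slack +0.880/-0.600; half-tol=0.160, Σhalf²=0.202250
Nominal = -3.800. Worst-case = [-3.800 - 0.600, -3.800 + 0.880] = [-4.400, -2.920]. RSS = √0.202250 = 0.450.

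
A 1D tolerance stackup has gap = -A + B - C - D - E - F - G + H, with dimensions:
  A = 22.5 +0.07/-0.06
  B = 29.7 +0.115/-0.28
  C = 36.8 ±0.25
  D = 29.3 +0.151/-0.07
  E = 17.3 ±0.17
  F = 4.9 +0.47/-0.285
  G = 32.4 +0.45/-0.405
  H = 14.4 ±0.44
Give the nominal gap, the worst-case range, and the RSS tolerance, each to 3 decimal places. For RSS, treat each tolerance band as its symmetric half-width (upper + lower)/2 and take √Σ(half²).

Stack each dimension's contribution:
  -A: nom -22.500 → Σnom=-22.500; wc +0.060/-0.070 → slack +0.060/-0.070; half-tol=0.065, Σhalf²=0.004225
  +B: nom +29.700 → Σnom=7.200; wc +0.115/-0.280 → slack +0.175/-0.350; half-tol=0.198, Σhalf²=0.043231
  -C: nom -36.800 → Σnom=-29.600; wc +0.250/-0.250 → slack +0.425/-0.600; half-tol=0.250, Σhalf²=0.105731
  -D: nom -29.300 → Σnom=-58.900; wc +0.070/-0.151 → slack +0.495/-0.751; half-tol=0.111, Σhalf²=0.117942
  -E: nom -17.300 → Σnom=-76.200; wc +0.170/-0.170 → slack +0.665/-0.921; half-tol=0.170, Σhalf²=0.146842
  -F: nom -4.900 → Σnom=-81.100; wc +0.285/-0.470 → slack +0.950/-1.391; half-tol=0.377, Σhalf²=0.289348
  -G: nom -32.400 → Σnom=-113.500; wc +0.405/-0.450 → slack +1.355/-1.841; half-tol=0.427, Σhalf²=0.472104
  +H: nom +14.400 → Σnom=-99.100; wc +0.440/-0.440 → slack +1.795/-2.281; half-tol=0.440, Σhalf²=0.665704
Nominal = -99.100. Worst-case = [-99.100 - 2.281, -99.100 + 1.795] = [-101.381, -97.305]. RSS = √0.665704 = 0.816.

nominal=-99.100 wc=[-101.381,-97.305] rss=0.816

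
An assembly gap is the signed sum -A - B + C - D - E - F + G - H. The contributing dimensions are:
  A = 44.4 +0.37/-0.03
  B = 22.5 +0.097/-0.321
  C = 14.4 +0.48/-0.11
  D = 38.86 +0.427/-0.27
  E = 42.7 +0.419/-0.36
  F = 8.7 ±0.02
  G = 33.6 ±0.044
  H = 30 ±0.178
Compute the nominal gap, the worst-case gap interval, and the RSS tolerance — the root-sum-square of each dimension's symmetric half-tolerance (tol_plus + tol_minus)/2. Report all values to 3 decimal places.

Stack each dimension's contribution:
  -A: nom -44.400 → Σnom=-44.400; wc +0.030/-0.370 → slack +0.030/-0.370; half-tol=0.200, Σhalf²=0.040000
  -B: nom -22.500 → Σnom=-66.900; wc +0.321/-0.097 → slack +0.351/-0.467; half-tol=0.209, Σhalf²=0.083681
  +C: nom +14.400 → Σnom=-52.500; wc +0.480/-0.110 → slack +0.831/-0.577; half-tol=0.295, Σhalf²=0.170706
  -D: nom -38.860 → Σnom=-91.360; wc +0.270/-0.427 → slack +1.101/-1.004; half-tol=0.349, Σhalf²=0.292158
  -E: nom -42.700 → Σnom=-134.060; wc +0.360/-0.419 → slack +1.461/-1.423; half-tol=0.389, Σhalf²=0.443868
  -F: nom -8.700 → Σnom=-142.760; wc +0.020/-0.020 → slack +1.481/-1.443; half-tol=0.020, Σhalf²=0.444269
  +G: nom +33.600 → Σnom=-109.160; wc +0.044/-0.044 → slack +1.525/-1.487; half-tol=0.044, Σhalf²=0.446205
  -H: nom -30.000 → Σnom=-139.160; wc +0.178/-0.178 → slack +1.703/-1.665; half-tol=0.178, Σhalf²=0.477888
Nominal = -139.160. Worst-case = [-139.160 - 1.665, -139.160 + 1.703] = [-140.825, -137.457]. RSS = √0.477888 = 0.691.

nominal=-139.160 wc=[-140.825,-137.457] rss=0.691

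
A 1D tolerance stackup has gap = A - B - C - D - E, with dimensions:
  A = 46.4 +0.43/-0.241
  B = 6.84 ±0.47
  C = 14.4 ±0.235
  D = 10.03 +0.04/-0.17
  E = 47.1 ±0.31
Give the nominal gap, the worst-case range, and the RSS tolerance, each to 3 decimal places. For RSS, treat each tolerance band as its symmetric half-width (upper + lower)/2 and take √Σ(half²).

nominal=-31.970 wc=[-33.266,-30.355] rss=0.704

Stack each dimension's contribution:
  +A: nom +46.400 → Σnom=46.400; wc +0.430/-0.241 → slack +0.430/-0.241; half-tol=0.336, Σhalf²=0.112560
  -B: nom -6.840 → Σnom=39.560; wc +0.470/-0.470 → slack +0.900/-0.711; half-tol=0.470, Σhalf²=0.333460
  -C: nom -14.400 → Σnom=25.160; wc +0.235/-0.235 → slack +1.135/-0.946; half-tol=0.235, Σhalf²=0.388685
  -D: nom -10.030 → Σnom=15.130; wc +0.170/-0.040 → slack +1.305/-0.986; half-tol=0.105, Σhalf²=0.399710
  -E: nom -47.100 → Σnom=-31.970; wc +0.310/-0.310 → slack +1.615/-1.296; half-tol=0.310, Σhalf²=0.495810
Nominal = -31.970. Worst-case = [-31.970 - 1.296, -31.970 + 1.615] = [-33.266, -30.355]. RSS = √0.495810 = 0.704.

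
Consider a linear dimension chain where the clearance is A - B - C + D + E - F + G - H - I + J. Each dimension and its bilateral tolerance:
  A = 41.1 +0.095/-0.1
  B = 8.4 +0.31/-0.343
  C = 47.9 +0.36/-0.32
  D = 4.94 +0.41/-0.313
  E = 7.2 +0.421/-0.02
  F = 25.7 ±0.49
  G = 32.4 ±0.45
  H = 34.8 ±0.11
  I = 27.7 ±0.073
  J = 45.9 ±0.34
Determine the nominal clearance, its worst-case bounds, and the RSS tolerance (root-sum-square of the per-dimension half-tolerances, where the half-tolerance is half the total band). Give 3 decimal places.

nominal=-12.960 wc=[-15.526,-9.908] rss=0.993

Stack each dimension's contribution:
  +A: nom +41.100 → Σnom=41.100; wc +0.095/-0.100 → slack +0.095/-0.100; half-tol=0.098, Σhalf²=0.009506
  -B: nom -8.400 → Σnom=32.700; wc +0.343/-0.310 → slack +0.438/-0.410; half-tol=0.327, Σhalf²=0.116109
  -C: nom -47.900 → Σnom=-15.200; wc +0.320/-0.360 → slack +0.758/-0.770; half-tol=0.340, Σhalf²=0.231708
  +D: nom +4.940 → Σnom=-10.260; wc +0.410/-0.313 → slack +1.168/-1.083; half-tol=0.361, Σhalf²=0.362391
  +E: nom +7.200 → Σnom=-3.060; wc +0.421/-0.020 → slack +1.589/-1.103; half-tol=0.221, Σhalf²=0.411011
  -F: nom -25.700 → Σnom=-28.760; wc +0.490/-0.490 → slack +2.079/-1.593; half-tol=0.490, Σhalf²=0.651111
  +G: nom +32.400 → Σnom=3.640; wc +0.450/-0.450 → slack +2.529/-2.043; half-tol=0.450, Σhalf²=0.853611
  -H: nom -34.800 → Σnom=-31.160; wc +0.110/-0.110 → slack +2.639/-2.153; half-tol=0.110, Σhalf²=0.865711
  -I: nom -27.700 → Σnom=-58.860; wc +0.073/-0.073 → slack +2.712/-2.226; half-tol=0.073, Σhalf²=0.871040
  +J: nom +45.900 → Σnom=-12.960; wc +0.340/-0.340 → slack +3.052/-2.566; half-tol=0.340, Σhalf²=0.986640
Nominal = -12.960. Worst-case = [-12.960 - 2.566, -12.960 + 3.052] = [-15.526, -9.908]. RSS = √0.986640 = 0.993.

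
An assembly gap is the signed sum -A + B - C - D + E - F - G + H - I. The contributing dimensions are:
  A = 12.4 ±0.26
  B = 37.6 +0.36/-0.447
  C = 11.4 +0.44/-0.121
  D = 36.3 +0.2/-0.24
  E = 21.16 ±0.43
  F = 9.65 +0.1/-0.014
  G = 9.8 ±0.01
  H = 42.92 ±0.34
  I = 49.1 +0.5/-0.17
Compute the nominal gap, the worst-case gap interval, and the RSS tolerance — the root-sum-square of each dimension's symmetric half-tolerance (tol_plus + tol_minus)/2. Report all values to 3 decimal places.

Stack each dimension's contribution:
  -A: nom -12.400 → Σnom=-12.400; wc +0.260/-0.260 → slack +0.260/-0.260; half-tol=0.260, Σhalf²=0.067600
  +B: nom +37.600 → Σnom=25.200; wc +0.360/-0.447 → slack +0.620/-0.707; half-tol=0.403, Σhalf²=0.230412
  -C: nom -11.400 → Σnom=13.800; wc +0.121/-0.440 → slack +0.741/-1.147; half-tol=0.280, Σhalf²=0.309092
  -D: nom -36.300 → Σnom=-22.500; wc +0.240/-0.200 → slack +0.981/-1.347; half-tol=0.220, Σhalf²=0.357492
  +E: nom +21.160 → Σnom=-1.340; wc +0.430/-0.430 → slack +1.411/-1.777; half-tol=0.430, Σhalf²=0.542392
  -F: nom -9.650 → Σnom=-10.990; wc +0.014/-0.100 → slack +1.425/-1.877; half-tol=0.057, Σhalf²=0.545641
  -G: nom -9.800 → Σnom=-20.790; wc +0.010/-0.010 → slack +1.435/-1.887; half-tol=0.010, Σhalf²=0.545741
  +H: nom +42.920 → Σnom=22.130; wc +0.340/-0.340 → slack +1.775/-2.227; half-tol=0.340, Σhalf²=0.661341
  -I: nom -49.100 → Σnom=-26.970; wc +0.170/-0.500 → slack +1.945/-2.727; half-tol=0.335, Σhalf²=0.773566
Nominal = -26.970. Worst-case = [-26.970 - 2.727, -26.970 + 1.945] = [-29.697, -25.025]. RSS = √0.773566 = 0.880.

nominal=-26.970 wc=[-29.697,-25.025] rss=0.880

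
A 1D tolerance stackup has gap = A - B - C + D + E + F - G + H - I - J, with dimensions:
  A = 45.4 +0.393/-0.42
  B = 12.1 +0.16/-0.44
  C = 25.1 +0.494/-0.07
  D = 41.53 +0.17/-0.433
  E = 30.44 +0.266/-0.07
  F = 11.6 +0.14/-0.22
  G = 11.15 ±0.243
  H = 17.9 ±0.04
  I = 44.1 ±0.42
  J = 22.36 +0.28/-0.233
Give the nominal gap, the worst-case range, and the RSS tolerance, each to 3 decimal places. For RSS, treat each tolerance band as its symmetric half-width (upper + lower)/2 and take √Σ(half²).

nominal=32.060 wc=[29.280,34.475] rss=0.888

Stack each dimension's contribution:
  +A: nom +45.400 → Σnom=45.400; wc +0.393/-0.420 → slack +0.393/-0.420; half-tol=0.406, Σhalf²=0.165242
  -B: nom -12.100 → Σnom=33.300; wc +0.440/-0.160 → slack +0.833/-0.580; half-tol=0.300, Σhalf²=0.255242
  -C: nom -25.100 → Σnom=8.200; wc +0.070/-0.494 → slack +0.903/-1.074; half-tol=0.282, Σhalf²=0.334766
  +D: nom +41.530 → Σnom=49.730; wc +0.170/-0.433 → slack +1.073/-1.507; half-tol=0.301, Σhalf²=0.425669
  +E: nom +30.440 → Σnom=80.170; wc +0.266/-0.070 → slack +1.339/-1.577; half-tol=0.168, Σhalf²=0.453893
  +F: nom +11.600 → Σnom=91.770; wc +0.140/-0.220 → slack +1.479/-1.797; half-tol=0.180, Σhalf²=0.486293
  -G: nom -11.150 → Σnom=80.620; wc +0.243/-0.243 → slack +1.722/-2.040; half-tol=0.243, Σhalf²=0.545342
  +H: nom +17.900 → Σnom=98.520; wc +0.040/-0.040 → slack +1.762/-2.080; half-tol=0.040, Σhalf²=0.546942
  -I: nom -44.100 → Σnom=54.420; wc +0.420/-0.420 → slack +2.182/-2.500; half-tol=0.420, Σhalf²=0.723342
  -J: nom -22.360 → Σnom=32.060; wc +0.233/-0.280 → slack +2.415/-2.780; half-tol=0.257, Σhalf²=0.789134
Nominal = 32.060. Worst-case = [32.060 - 2.780, 32.060 + 2.415] = [29.280, 34.475]. RSS = √0.789134 = 0.888.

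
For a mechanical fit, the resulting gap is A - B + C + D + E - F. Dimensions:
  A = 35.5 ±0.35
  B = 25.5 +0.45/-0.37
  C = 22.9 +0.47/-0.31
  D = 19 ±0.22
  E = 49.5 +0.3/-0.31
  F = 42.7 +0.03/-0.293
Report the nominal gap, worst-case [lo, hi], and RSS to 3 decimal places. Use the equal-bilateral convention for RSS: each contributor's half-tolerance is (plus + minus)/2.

nominal=58.700 wc=[57.030,60.703] rss=0.781

Stack each dimension's contribution:
  +A: nom +35.500 → Σnom=35.500; wc +0.350/-0.350 → slack +0.350/-0.350; half-tol=0.350, Σhalf²=0.122500
  -B: nom -25.500 → Σnom=10.000; wc +0.370/-0.450 → slack +0.720/-0.800; half-tol=0.410, Σhalf²=0.290600
  +C: nom +22.900 → Σnom=32.900; wc +0.470/-0.310 → slack +1.190/-1.110; half-tol=0.390, Σhalf²=0.442700
  +D: nom +19.000 → Σnom=51.900; wc +0.220/-0.220 → slack +1.410/-1.330; half-tol=0.220, Σhalf²=0.491100
  +E: nom +49.500 → Σnom=101.400; wc +0.300/-0.310 → slack +1.710/-1.640; half-tol=0.305, Σhalf²=0.584125
  -F: nom -42.700 → Σnom=58.700; wc +0.293/-0.030 → slack +2.003/-1.670; half-tol=0.161, Σhalf²=0.610207
Nominal = 58.700. Worst-case = [58.700 - 1.670, 58.700 + 2.003] = [57.030, 60.703]. RSS = √0.610207 = 0.781.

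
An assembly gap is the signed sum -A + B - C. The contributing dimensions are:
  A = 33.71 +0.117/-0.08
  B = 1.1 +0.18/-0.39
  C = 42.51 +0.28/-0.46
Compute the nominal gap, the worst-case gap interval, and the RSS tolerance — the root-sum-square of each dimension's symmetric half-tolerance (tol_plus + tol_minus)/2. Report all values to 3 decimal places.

Stack each dimension's contribution:
  -A: nom -33.710 → Σnom=-33.710; wc +0.080/-0.117 → slack +0.080/-0.117; half-tol=0.099, Σhalf²=0.009702
  +B: nom +1.100 → Σnom=-32.610; wc +0.180/-0.390 → slack +0.260/-0.507; half-tol=0.285, Σhalf²=0.090927
  -C: nom -42.510 → Σnom=-75.120; wc +0.460/-0.280 → slack +0.720/-0.787; half-tol=0.370, Σhalf²=0.227827
Nominal = -75.120. Worst-case = [-75.120 - 0.787, -75.120 + 0.720] = [-75.907, -74.400]. RSS = √0.227827 = 0.477.

nominal=-75.120 wc=[-75.907,-74.400] rss=0.477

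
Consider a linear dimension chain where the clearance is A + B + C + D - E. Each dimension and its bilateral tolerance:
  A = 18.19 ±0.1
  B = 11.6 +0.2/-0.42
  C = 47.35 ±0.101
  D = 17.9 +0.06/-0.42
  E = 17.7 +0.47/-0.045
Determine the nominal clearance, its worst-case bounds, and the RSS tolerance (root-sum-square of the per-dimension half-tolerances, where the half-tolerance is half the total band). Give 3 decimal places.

nominal=77.340 wc=[75.829,77.846] rss=0.490

Stack each dimension's contribution:
  +A: nom +18.190 → Σnom=18.190; wc +0.100/-0.100 → slack +0.100/-0.100; half-tol=0.100, Σhalf²=0.010000
  +B: nom +11.600 → Σnom=29.790; wc +0.200/-0.420 → slack +0.300/-0.520; half-tol=0.310, Σhalf²=0.106100
  +C: nom +47.350 → Σnom=77.140; wc +0.101/-0.101 → slack +0.401/-0.621; half-tol=0.101, Σhalf²=0.116301
  +D: nom +17.900 → Σnom=95.040; wc +0.060/-0.420 → slack +0.461/-1.041; half-tol=0.240, Σhalf²=0.173901
  -E: nom -17.700 → Σnom=77.340; wc +0.045/-0.470 → slack +0.506/-1.511; half-tol=0.258, Σhalf²=0.240207
Nominal = 77.340. Worst-case = [77.340 - 1.511, 77.340 + 0.506] = [75.829, 77.846]. RSS = √0.240207 = 0.490.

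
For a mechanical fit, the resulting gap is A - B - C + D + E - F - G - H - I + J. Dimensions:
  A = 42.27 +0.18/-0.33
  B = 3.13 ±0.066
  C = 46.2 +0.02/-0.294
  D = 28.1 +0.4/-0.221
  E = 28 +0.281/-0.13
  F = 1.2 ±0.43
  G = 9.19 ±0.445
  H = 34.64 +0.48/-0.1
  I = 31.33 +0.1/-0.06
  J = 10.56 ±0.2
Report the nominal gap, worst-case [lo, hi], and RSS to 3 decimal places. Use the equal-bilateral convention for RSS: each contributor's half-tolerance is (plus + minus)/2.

nominal=-16.760 wc=[-19.182,-14.304] rss=0.864

Stack each dimension's contribution:
  +A: nom +42.270 → Σnom=42.270; wc +0.180/-0.330 → slack +0.180/-0.330; half-tol=0.255, Σhalf²=0.065025
  -B: nom -3.130 → Σnom=39.140; wc +0.066/-0.066 → slack +0.246/-0.396; half-tol=0.066, Σhalf²=0.069381
  -C: nom -46.200 → Σnom=-7.060; wc +0.294/-0.020 → slack +0.540/-0.416; half-tol=0.157, Σhalf²=0.094030
  +D: nom +28.100 → Σnom=21.040; wc +0.400/-0.221 → slack +0.940/-0.637; half-tol=0.310, Σhalf²=0.190440
  +E: nom +28.000 → Σnom=49.040; wc +0.281/-0.130 → slack +1.221/-0.767; half-tol=0.206, Σhalf²=0.232671
  -F: nom -1.200 → Σnom=47.840; wc +0.430/-0.430 → slack +1.651/-1.197; half-tol=0.430, Σhalf²=0.417570
  -G: nom -9.190 → Σnom=38.650; wc +0.445/-0.445 → slack +2.096/-1.642; half-tol=0.445, Σhalf²=0.615595
  -H: nom -34.640 → Σnom=4.010; wc +0.100/-0.480 → slack +2.196/-2.122; half-tol=0.290, Σhalf²=0.699695
  -I: nom -31.330 → Σnom=-27.320; wc +0.060/-0.100 → slack +2.256/-2.222; half-tol=0.080, Σhalf²=0.706095
  +J: nom +10.560 → Σnom=-16.760; wc +0.200/-0.200 → slack +2.456/-2.422; half-tol=0.200, Σhalf²=0.746095
Nominal = -16.760. Worst-case = [-16.760 - 2.422, -16.760 + 2.456] = [-19.182, -14.304]. RSS = √0.746095 = 0.864.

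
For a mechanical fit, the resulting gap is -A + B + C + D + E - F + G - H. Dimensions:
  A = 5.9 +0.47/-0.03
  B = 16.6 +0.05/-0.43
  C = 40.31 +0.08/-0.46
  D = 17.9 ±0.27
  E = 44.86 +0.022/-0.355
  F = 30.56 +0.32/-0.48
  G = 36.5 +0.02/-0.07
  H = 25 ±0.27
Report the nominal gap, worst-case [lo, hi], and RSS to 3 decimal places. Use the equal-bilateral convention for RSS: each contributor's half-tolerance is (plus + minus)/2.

Stack each dimension's contribution:
  -A: nom -5.900 → Σnom=-5.900; wc +0.030/-0.470 → slack +0.030/-0.470; half-tol=0.250, Σhalf²=0.062500
  +B: nom +16.600 → Σnom=10.700; wc +0.050/-0.430 → slack +0.080/-0.900; half-tol=0.240, Σhalf²=0.120100
  +C: nom +40.310 → Σnom=51.010; wc +0.080/-0.460 → slack +0.160/-1.360; half-tol=0.270, Σhalf²=0.193000
  +D: nom +17.900 → Σnom=68.910; wc +0.270/-0.270 → slack +0.430/-1.630; half-tol=0.270, Σhalf²=0.265900
  +E: nom +44.860 → Σnom=113.770; wc +0.022/-0.355 → slack +0.452/-1.985; half-tol=0.189, Σhalf²=0.301432
  -F: nom -30.560 → Σnom=83.210; wc +0.480/-0.320 → slack +0.932/-2.305; half-tol=0.400, Σhalf²=0.461432
  +G: nom +36.500 → Σnom=119.710; wc +0.020/-0.070 → slack +0.952/-2.375; half-tol=0.045, Σhalf²=0.463457
  -H: nom -25.000 → Σnom=94.710; wc +0.270/-0.270 → slack +1.222/-2.645; half-tol=0.270, Σhalf²=0.536357
Nominal = 94.710. Worst-case = [94.710 - 2.645, 94.710 + 1.222] = [92.065, 95.932]. RSS = √0.536357 = 0.732.

nominal=94.710 wc=[92.065,95.932] rss=0.732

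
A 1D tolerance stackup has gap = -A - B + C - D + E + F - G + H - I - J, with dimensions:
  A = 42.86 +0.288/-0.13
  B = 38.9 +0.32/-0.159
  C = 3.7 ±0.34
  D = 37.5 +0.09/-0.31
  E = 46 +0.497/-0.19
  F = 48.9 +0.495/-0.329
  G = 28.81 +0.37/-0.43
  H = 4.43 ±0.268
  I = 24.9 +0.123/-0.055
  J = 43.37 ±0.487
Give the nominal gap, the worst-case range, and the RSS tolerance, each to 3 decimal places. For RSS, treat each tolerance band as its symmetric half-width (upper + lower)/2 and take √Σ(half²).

nominal=-113.310 wc=[-116.115,-110.139] rss=1.011

Stack each dimension's contribution:
  -A: nom -42.860 → Σnom=-42.860; wc +0.130/-0.288 → slack +0.130/-0.288; half-tol=0.209, Σhalf²=0.043681
  -B: nom -38.900 → Σnom=-81.760; wc +0.159/-0.320 → slack +0.289/-0.608; half-tol=0.239, Σhalf²=0.101041
  +C: nom +3.700 → Σnom=-78.060; wc +0.340/-0.340 → slack +0.629/-0.948; half-tol=0.340, Σhalf²=0.216641
  -D: nom -37.500 → Σnom=-115.560; wc +0.310/-0.090 → slack +0.939/-1.038; half-tol=0.200, Σhalf²=0.256641
  +E: nom +46.000 → Σnom=-69.560; wc +0.497/-0.190 → slack +1.436/-1.228; half-tol=0.344, Σhalf²=0.374634
  +F: nom +48.900 → Σnom=-20.660; wc +0.495/-0.329 → slack +1.931/-1.557; half-tol=0.412, Σhalf²=0.544378
  -G: nom -28.810 → Σnom=-49.470; wc +0.430/-0.370 → slack +2.361/-1.927; half-tol=0.400, Σhalf²=0.704378
  +H: nom +4.430 → Σnom=-45.040; wc +0.268/-0.268 → slack +2.629/-2.195; half-tol=0.268, Σhalf²=0.776202
  -I: nom -24.900 → Σnom=-69.940; wc +0.055/-0.123 → slack +2.684/-2.318; half-tol=0.089, Σhalf²=0.784123
  -J: nom -43.370 → Σnom=-113.310; wc +0.487/-0.487 → slack +3.171/-2.805; half-tol=0.487, Σhalf²=1.021292
Nominal = -113.310. Worst-case = [-113.310 - 2.805, -113.310 + 3.171] = [-116.115, -110.139]. RSS = √1.021292 = 1.011.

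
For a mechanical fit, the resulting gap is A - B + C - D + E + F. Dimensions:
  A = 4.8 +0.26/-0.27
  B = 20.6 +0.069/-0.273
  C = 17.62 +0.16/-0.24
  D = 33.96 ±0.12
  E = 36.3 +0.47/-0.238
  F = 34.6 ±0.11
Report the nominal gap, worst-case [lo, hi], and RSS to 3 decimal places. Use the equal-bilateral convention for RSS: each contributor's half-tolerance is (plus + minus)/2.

nominal=38.760 wc=[37.713,40.153] rss=0.540

Stack each dimension's contribution:
  +A: nom +4.800 → Σnom=4.800; wc +0.260/-0.270 → slack +0.260/-0.270; half-tol=0.265, Σhalf²=0.070225
  -B: nom -20.600 → Σnom=-15.800; wc +0.273/-0.069 → slack +0.533/-0.339; half-tol=0.171, Σhalf²=0.099466
  +C: nom +17.620 → Σnom=1.820; wc +0.160/-0.240 → slack +0.693/-0.579; half-tol=0.200, Σhalf²=0.139466
  -D: nom -33.960 → Σnom=-32.140; wc +0.120/-0.120 → slack +0.813/-0.699; half-tol=0.120, Σhalf²=0.153866
  +E: nom +36.300 → Σnom=4.160; wc +0.470/-0.238 → slack +1.283/-0.937; half-tol=0.354, Σhalf²=0.279182
  +F: nom +34.600 → Σnom=38.760; wc +0.110/-0.110 → slack +1.393/-1.047; half-tol=0.110, Σhalf²=0.291282
Nominal = 38.760. Worst-case = [38.760 - 1.047, 38.760 + 1.393] = [37.713, 40.153]. RSS = √0.291282 = 0.540.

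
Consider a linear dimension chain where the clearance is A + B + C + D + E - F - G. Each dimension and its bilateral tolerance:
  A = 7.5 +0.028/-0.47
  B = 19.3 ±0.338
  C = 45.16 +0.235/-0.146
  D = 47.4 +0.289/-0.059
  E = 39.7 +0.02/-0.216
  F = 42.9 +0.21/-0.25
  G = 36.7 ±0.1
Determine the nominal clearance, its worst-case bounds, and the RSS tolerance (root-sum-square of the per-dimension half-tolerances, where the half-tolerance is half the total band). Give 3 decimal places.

nominal=79.460 wc=[77.921,80.720] rss=0.565

Stack each dimension's contribution:
  +A: nom +7.500 → Σnom=7.500; wc +0.028/-0.470 → slack +0.028/-0.470; half-tol=0.249, Σhalf²=0.062001
  +B: nom +19.300 → Σnom=26.800; wc +0.338/-0.338 → slack +0.366/-0.808; half-tol=0.338, Σhalf²=0.176245
  +C: nom +45.160 → Σnom=71.960; wc +0.235/-0.146 → slack +0.601/-0.954; half-tol=0.191, Σhalf²=0.212535
  +D: nom +47.400 → Σnom=119.360; wc +0.289/-0.059 → slack +0.890/-1.013; half-tol=0.174, Σhalf²=0.242811
  +E: nom +39.700 → Σnom=159.060; wc +0.020/-0.216 → slack +0.910/-1.229; half-tol=0.118, Σhalf²=0.256735
  -F: nom -42.900 → Σnom=116.160; wc +0.250/-0.210 → slack +1.160/-1.439; half-tol=0.230, Σhalf²=0.309635
  -G: nom -36.700 → Σnom=79.460; wc +0.100/-0.100 → slack +1.260/-1.539; half-tol=0.100, Σhalf²=0.319635
Nominal = 79.460. Worst-case = [79.460 - 1.539, 79.460 + 1.260] = [77.921, 80.720]. RSS = √0.319635 = 0.565.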